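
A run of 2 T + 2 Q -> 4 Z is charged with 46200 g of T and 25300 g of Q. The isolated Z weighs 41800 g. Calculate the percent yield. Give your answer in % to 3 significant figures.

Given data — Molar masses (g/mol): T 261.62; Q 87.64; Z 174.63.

n(T) = 46200 / 261.62 = 176.6 mol
n(Q) = 25300 / 87.64 = 288.7 mol
n/ν → T: 88.30, Q: 144.4; T is limiting.
theoretical n(Z) = (4/2) × 176.6 = 353.2 mol → 61680 g
% yield = 41800 / 61680 × 100 = 67.77 %

67.8 %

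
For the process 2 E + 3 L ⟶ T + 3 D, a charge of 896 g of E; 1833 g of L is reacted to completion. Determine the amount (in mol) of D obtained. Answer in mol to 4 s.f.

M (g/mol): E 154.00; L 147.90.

8.727 mol

n(E) = 896.0 / 154.00 = 5.818 mol
n(L) = 1833 / 147.90 = 12.39 mol
n/ν → E: 2.909, L: 4.130; E is limiting.
n(D) = (3/2) × 5.818 = 8.727 mol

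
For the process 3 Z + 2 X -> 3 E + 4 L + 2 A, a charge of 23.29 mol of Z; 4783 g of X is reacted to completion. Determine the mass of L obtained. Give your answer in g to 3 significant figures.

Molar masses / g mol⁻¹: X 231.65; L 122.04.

3790 g

n(Z) = 23.29 mol
n(X) = 4783 / 231.65 = 20.65 mol
n/ν for Z = 23.29/3 = 7.763
n/ν for X = 20.65/2 = 10.33
Smallest n/ν is Z → limiting reagent.
n(L) = (4/3) × 23.29 = 31.05 mol
mass = 31.05 × 122.04 = 3789 g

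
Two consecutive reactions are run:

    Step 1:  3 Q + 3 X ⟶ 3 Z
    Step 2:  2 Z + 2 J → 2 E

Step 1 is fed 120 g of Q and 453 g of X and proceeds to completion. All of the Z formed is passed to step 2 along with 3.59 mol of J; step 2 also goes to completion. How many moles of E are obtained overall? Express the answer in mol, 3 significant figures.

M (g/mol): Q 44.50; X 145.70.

Step 1:
n(Q) = 120.0 / 44.50 = 2.697 mol
n(X) = 453.0 / 145.70 = 3.109 mol
n/ν for Q = 2.697/3 = 0.8990
n/ν for X = 3.109/3 = 1.036
Smallest n/ν is Q → limiting reagent.
n(Z) produced = (3/3) × 2.697 = 2.697 mol
Step 2:
n(Z) available = 2.697 mol
n(J) = 3.590 mol
n/ν for Z = 2.697/2 = 1.349
n/ν for J = 3.590/2 = 1.795
Smallest n/ν is Z → limiting reagent.
n(E) = (2/2) × 2.697 = 2.697 mol

2.70 mol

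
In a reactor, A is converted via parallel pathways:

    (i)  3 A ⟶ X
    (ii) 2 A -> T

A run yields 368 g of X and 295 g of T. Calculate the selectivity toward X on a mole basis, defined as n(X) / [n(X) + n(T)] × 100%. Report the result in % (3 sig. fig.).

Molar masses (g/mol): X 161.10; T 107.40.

n(X) = 368 / 161.10 = 2.284 mol
n(T) = 295 / 107.40 = 2.747 mol
selectivity = 2.284/(2.284+2.747) × 100 = 45.40 %

45.4 %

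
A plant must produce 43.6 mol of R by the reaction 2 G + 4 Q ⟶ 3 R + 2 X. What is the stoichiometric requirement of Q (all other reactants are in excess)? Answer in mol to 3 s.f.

58.1 mol

n(R) = 43.60 mol
n(Q) = (4/3) × 43.60 = 58.13 mol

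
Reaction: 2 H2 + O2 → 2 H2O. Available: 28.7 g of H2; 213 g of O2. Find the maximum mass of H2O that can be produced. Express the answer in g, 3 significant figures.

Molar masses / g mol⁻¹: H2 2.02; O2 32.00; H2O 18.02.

240 g

n(H2) = 28.70 / 2.02 = 14.21 mol
n(O2) = 213.0 / 32.00 = 6.656 mol
n/ν for H2 = 14.21/2 = 7.105
n/ν for O2 = 6.656/1 = 6.656
Smallest n/ν is O2 → limiting reagent.
n(H2O) = (2/1) × 6.656 = 13.31 mol
mass = 13.31 × 18.02 = 239.8 g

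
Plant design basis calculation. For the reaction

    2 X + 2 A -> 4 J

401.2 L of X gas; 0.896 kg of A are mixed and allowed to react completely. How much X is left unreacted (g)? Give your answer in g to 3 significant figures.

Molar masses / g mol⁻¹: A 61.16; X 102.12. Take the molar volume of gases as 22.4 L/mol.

333 g

n(X) = 401.2 / 22.4 = 17.91 mol
n(A) = 0.8960×1000 / 61.16 = 14.65 mol
n/ν → X: 8.955, A: 7.325; A is limiting.
X consumed = (2/2) × 14.65 = 14.65 mol
X remaining = 17.91 − 14.65 = 3.260 mol
mass = 3.260 × 102.12 = 332.9 g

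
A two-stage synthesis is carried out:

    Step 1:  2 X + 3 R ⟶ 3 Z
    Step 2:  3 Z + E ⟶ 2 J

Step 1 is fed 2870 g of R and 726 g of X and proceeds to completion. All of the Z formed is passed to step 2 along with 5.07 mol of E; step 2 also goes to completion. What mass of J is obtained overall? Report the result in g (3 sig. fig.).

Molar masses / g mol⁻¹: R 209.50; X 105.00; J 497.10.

3440 g

Step 1:
n(R) = 2870 / 209.50 = 13.70 mol
n(X) = 726.0 / 105.00 = 6.914 mol
n/ν for R = 13.70/3 = 4.567
n/ν for X = 6.914/2 = 3.457
Smallest n/ν is X → limiting reagent.
n(Z) produced = (3/2) × 6.914 = 10.37 mol
Step 2:
n(Z) available = 10.37 mol
n(E) = 5.070 mol
n/ν for Z = 10.37/3 = 3.457
n/ν for E = 5.070/1 = 5.070
Smallest n/ν is Z → limiting reagent.
n(J) = (2/3) × 10.37 = 6.913 mol
mass = 6.913 × 497.10 = 3436 g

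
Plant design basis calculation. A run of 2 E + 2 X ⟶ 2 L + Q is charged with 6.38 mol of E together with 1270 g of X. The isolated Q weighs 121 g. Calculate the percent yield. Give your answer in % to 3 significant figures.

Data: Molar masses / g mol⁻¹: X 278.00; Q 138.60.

n(E) = 6.380 mol
n(X) = 1270 / 278.00 = 4.568 mol
n/ν → E: 3.190, X: 2.284; X is limiting.
theoretical n(Q) = (1/2) × 4.568 = 2.284 mol → 316.6 g
% yield = 121 / 316.6 × 100 = 38.22 %

38.2 %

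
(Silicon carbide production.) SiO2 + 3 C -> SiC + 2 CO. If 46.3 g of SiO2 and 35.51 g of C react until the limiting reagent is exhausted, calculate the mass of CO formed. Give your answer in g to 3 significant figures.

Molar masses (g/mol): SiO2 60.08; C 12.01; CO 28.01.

n(SiO2) = 46.30 / 60.08 = 0.7706 mol
n(C) = 35.51 / 12.01 = 2.957 mol
n/ν → SiO2: 0.7706, C: 0.9857; SiO2 is limiting.
n(CO) = (2/1) × 0.7706 = 1.541 mol
mass = 1.541 × 28.01 = 43.16 g

43.2 g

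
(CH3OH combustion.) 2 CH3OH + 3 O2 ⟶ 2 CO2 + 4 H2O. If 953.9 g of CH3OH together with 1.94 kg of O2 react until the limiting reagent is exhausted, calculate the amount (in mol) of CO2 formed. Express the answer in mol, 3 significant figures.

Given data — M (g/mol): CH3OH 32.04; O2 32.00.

n(CH3OH) = 953.9 / 32.04 = 29.77 mol
n(O2) = 1.940×1000 / 32.00 = 60.63 mol
n/ν for CH3OH = 29.77/2 = 14.89
n/ν for O2 = 60.63/3 = 20.21
Smallest n/ν is CH3OH → limiting reagent.
n(CO2) = (2/2) × 29.77 = 29.77 mol

29.8 mol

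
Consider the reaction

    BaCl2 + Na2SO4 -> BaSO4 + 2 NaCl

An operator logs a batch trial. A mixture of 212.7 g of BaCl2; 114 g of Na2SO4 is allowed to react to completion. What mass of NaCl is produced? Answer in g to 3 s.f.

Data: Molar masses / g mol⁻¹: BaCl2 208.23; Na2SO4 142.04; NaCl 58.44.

93.8 g

n(BaCl2) = 212.7 / 208.23 = 1.021 mol
n(Na2SO4) = 114.0 / 142.04 = 0.8026 mol
n/ν → BaCl2: 1.021, Na2SO4: 0.8026; Na2SO4 is limiting.
n(NaCl) = (2/1) × 0.8026 = 1.605 mol
mass = 1.605 × 58.44 = 93.80 g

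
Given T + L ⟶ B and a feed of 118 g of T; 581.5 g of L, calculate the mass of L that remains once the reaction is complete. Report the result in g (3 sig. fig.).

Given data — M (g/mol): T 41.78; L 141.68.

n(T) = 118.0 / 41.78 = 2.824 mol
n(L) = 581.5 / 141.68 = 4.104 mol
n/ν for T = 2.824/1 = 2.824
n/ν for L = 4.104/1 = 4.104
Smallest n/ν is T → limiting reagent.
L consumed = (1/1) × 2.824 = 2.824 mol
L remaining = 4.104 − 2.824 = 1.280 mol
mass = 1.280 × 141.68 = 181.4 g

181 g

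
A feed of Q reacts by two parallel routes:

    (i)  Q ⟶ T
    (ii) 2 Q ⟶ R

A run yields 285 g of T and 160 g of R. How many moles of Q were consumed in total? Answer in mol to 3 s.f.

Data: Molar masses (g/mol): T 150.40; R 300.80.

n(T) = 285 / 150.40 = 1.895 mol
n(R) = 160 / 300.80 = 0.5319 mol
n(Q) via (i) = (1/1)×1.895 = 1.895 mol
n(Q) via (ii) = (2/1)×0.5319 = 1.064 mol
total n(Q) = 1.895 + 1.064 = 2.959 mol

2.96 mol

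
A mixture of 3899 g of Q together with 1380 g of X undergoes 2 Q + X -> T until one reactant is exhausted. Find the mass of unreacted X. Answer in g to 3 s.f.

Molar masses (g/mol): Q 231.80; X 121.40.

359 g

n(Q) = 3899 / 231.80 = 16.82 mol
n(X) = 1380 / 121.40 = 11.37 mol
n/ν for Q = 16.82/2 = 8.410
n/ν for X = 11.37/1 = 11.37
Smallest n/ν is Q → limiting reagent.
X consumed = (1/2) × 16.82 = 8.410 mol
X remaining = 11.37 − 8.410 = 2.960 mol
mass = 2.960 × 121.40 = 359.3 g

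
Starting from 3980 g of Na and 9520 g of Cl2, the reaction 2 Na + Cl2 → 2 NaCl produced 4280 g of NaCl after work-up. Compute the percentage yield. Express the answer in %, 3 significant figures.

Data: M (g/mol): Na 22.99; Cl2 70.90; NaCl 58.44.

n(Na) = 3980 / 22.99 = 173.1 mol
n(Cl2) = 9520 / 70.90 = 134.3 mol
n/ν → Na: 86.55, Cl2: 134.3; Na is limiting.
theoretical n(NaCl) = (2/2) × 173.1 = 173.1 mol → 10120 g
% yield = 4280 / 10120 × 100 = 42.29 %

42.3 %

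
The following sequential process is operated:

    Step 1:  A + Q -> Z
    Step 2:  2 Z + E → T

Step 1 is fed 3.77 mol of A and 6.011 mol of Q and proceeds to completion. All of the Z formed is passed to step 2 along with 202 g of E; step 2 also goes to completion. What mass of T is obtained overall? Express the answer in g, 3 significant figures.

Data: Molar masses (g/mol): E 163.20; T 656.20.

Step 1:
n(A) = 3.770 mol
n(Q) = 6.011 mol
n/ν for A = 3.770/1 = 3.770
n/ν for Q = 6.011/1 = 6.011
Smallest n/ν is A → limiting reagent.
n(Z) produced = (1/1) × 3.770 = 3.770 mol
Step 2:
n(Z) available = 3.770 mol
n(E) = 202.0 / 163.20 = 1.238 mol
n/ν for Z = 3.770/2 = 1.885
n/ν for E = 1.238/1 = 1.238
Smallest n/ν is E → limiting reagent.
n(T) = (1/1) × 1.238 = 1.238 mol
mass = 1.238 × 656.20 = 812.4 g

812 g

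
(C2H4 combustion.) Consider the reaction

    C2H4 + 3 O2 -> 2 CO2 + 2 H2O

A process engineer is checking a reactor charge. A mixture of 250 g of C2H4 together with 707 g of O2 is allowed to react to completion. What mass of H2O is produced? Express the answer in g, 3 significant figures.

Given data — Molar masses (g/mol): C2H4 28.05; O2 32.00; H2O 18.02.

n(C2H4) = 250.0 / 28.05 = 8.913 mol
n(O2) = 707.0 / 32.00 = 22.09 mol
n/ν for C2H4 = 8.913/1 = 8.913
n/ν for O2 = 22.09/3 = 7.363
Smallest n/ν is O2 → limiting reagent.
n(H2O) = (2/3) × 22.09 = 14.73 mol
mass = 14.73 × 18.02 = 265.4 g

265 g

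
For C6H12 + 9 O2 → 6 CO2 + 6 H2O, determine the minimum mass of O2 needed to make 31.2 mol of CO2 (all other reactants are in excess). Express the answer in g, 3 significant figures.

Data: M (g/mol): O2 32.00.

1500 g

n(CO2) = 31.20 mol
n(O2) = (9/6) × 31.20 = 46.80 mol
mass = 46.80 × 32.00 = 1498 g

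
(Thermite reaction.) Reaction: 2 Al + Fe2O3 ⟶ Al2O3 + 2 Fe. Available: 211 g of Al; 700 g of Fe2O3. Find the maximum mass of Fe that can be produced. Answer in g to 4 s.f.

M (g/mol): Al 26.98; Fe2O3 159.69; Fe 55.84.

n(Al) = 211.0 / 26.98 = 7.821 mol
n(Fe2O3) = 700.0 / 159.69 = 4.383 mol
n/ν for Al = 7.821/2 = 3.911
n/ν for Fe2O3 = 4.383/1 = 4.383
Smallest n/ν is Al → limiting reagent.
n(Fe) = (2/2) × 7.821 = 7.821 mol
mass = 7.821 × 55.84 = 436.7 g

436.7 g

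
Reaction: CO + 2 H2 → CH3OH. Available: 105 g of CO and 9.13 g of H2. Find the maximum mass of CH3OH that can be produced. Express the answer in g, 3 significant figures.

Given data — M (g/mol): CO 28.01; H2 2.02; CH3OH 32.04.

n(CO) = 105.0 / 28.01 = 3.749 mol
n(H2) = 9.130 / 2.02 = 4.520 mol
n/ν for CO = 3.749/1 = 3.749
n/ν for H2 = 4.520/2 = 2.260
Smallest n/ν is H2 → limiting reagent.
n(CH3OH) = (1/2) × 4.520 = 2.260 mol
mass = 2.260 × 32.04 = 72.41 g

72.4 g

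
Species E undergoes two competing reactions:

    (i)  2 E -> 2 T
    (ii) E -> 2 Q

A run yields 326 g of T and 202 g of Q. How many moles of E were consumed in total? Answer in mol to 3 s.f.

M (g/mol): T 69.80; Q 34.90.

7.56 mol

n(T) = 326 / 69.80 = 4.670 mol
n(Q) = 202 / 34.90 = 5.788 mol
n(E) via (i) = (2/2)×4.670 = 4.670 mol
n(E) via (ii) = (1/2)×5.788 = 2.894 mol
total n(E) = 4.670 + 2.894 = 7.564 mol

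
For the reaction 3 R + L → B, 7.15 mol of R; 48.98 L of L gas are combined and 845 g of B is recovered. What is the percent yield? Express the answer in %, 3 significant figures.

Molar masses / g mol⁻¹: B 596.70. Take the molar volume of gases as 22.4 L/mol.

n(R) = 7.150 mol
n(L) = 48.98 / 22.4 = 2.187 mol
n/ν for R = 7.150/3 = 2.383
n/ν for L = 2.187/1 = 2.187
Smallest n/ν is L → limiting reagent.
theoretical n(B) = (1/1) × 2.187 = 2.187 mol → 1305 g
% yield = 845 / 1305 × 100 = 64.75 %

64.8 %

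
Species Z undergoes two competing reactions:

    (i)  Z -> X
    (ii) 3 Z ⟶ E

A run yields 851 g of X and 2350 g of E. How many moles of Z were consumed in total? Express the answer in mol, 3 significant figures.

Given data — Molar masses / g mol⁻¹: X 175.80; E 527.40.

18.2 mol

n(X) = 851 / 175.80 = 4.841 mol
n(E) = 2350 / 527.40 = 4.456 mol
n(Z) via (i) = (1/1)×4.841 = 4.841 mol
n(Z) via (ii) = (3/1)×4.456 = 13.37 mol
total n(Z) = 4.841 + 13.37 = 18.21 mol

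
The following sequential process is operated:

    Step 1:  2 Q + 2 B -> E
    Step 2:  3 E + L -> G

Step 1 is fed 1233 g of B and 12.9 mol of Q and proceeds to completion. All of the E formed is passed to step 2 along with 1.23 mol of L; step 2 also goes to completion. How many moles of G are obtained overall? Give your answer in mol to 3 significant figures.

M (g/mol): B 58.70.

1.23 mol

Step 1:
n(B) = 1233 / 58.70 = 21.01 mol
n(Q) = 12.90 mol
n/ν → B: 10.51, Q: 6.450; Q is limiting.
n(E) produced = (1/2) × 12.90 = 6.450 mol
Step 2:
n(E) available = 6.450 mol
n(L) = 1.230 mol
n/ν → E: 2.150, L: 1.230; L is limiting.
n(G) = (1/1) × 1.230 = 1.230 mol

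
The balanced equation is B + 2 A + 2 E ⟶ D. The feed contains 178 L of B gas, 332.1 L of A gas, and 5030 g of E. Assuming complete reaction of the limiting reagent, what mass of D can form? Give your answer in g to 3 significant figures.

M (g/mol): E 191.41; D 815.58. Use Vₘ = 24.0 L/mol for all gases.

n(B) = 178.0 / 24.0 = 7.417 mol
n(A) = 332.1 / 24.0 = 13.84 mol
n(E) = 5030 / 191.41 = 26.28 mol
n/ν → B: 7.417, A: 6.920, E: 13.14; A is limiting.
n(D) = (1/2) × 13.84 = 6.920 mol
mass = 6.920 × 815.58 = 5644 g

5640 g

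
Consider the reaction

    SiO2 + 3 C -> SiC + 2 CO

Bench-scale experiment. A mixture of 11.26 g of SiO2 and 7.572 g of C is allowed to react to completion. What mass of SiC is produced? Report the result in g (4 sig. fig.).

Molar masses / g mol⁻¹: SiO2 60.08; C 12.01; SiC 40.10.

n(SiO2) = 11.26 / 60.08 = 0.1874 mol
n(C) = 7.572 / 12.01 = 0.6305 mol
n/ν → SiO2: 0.1874, C: 0.2102; SiO2 is limiting.
n(SiC) = (1/1) × 0.1874 = 0.1874 mol
mass = 0.1874 × 40.10 = 7.515 g

7.515 g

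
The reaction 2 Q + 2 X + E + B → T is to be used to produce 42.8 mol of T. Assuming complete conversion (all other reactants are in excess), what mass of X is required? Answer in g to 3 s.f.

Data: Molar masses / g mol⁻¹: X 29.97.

2570 g

n(T) = 42.80 mol
n(X) = (2/1) × 42.80 = 85.60 mol
mass = 85.60 × 29.97 = 2565 g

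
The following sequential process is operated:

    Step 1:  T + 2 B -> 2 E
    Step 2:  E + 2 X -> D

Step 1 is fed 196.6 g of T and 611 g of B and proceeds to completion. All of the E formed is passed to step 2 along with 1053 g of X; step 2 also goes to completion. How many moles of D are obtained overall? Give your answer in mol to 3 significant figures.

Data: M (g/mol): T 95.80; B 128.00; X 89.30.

Step 1:
n(T) = 196.6 / 95.80 = 2.052 mol
n(B) = 611.0 / 128.00 = 4.773 mol
n/ν for T = 2.052/1 = 2.052
n/ν for B = 4.773/2 = 2.387
Smallest n/ν is T → limiting reagent.
n(E) produced = (2/1) × 2.052 = 4.104 mol
Step 2:
n(E) available = 4.104 mol
n(X) = 1053 / 89.30 = 11.79 mol
n/ν for E = 4.104/1 = 4.104
n/ν for X = 11.79/2 = 5.895
Smallest n/ν is E → limiting reagent.
n(D) = (1/1) × 4.104 = 4.104 mol

4.10 mol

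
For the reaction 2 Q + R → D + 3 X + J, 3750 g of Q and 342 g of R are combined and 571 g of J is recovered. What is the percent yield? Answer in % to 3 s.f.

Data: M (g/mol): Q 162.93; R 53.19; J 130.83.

67.9 %

n(Q) = 3750 / 162.93 = 23.02 mol
n(R) = 342.0 / 53.19 = 6.430 mol
n/ν → Q: 11.51, R: 6.430; R is limiting.
theoretical n(J) = (1/1) × 6.430 = 6.430 mol → 841.2 g
% yield = 571 / 841.2 × 100 = 67.88 %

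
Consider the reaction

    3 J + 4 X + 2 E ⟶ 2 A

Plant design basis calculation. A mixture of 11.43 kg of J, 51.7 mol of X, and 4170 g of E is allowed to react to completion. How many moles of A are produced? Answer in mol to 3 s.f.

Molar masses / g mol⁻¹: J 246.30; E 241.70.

n(J) = 11.43×1000 / 246.30 = 46.41 mol
n(X) = 51.70 mol
n(E) = 4170 / 241.70 = 17.25 mol
n/ν for J = 46.41/3 = 15.47
n/ν for X = 51.70/4 = 12.93
n/ν for E = 17.25/2 = 8.625
Smallest n/ν is E → limiting reagent.
n(A) = (2/2) × 17.25 = 17.25 mol

17.3 mol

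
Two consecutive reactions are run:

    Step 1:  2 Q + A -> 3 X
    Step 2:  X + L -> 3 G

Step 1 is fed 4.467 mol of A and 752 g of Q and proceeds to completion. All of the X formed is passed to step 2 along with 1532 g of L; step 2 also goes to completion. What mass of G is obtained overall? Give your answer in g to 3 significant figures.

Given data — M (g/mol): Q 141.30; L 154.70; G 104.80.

Step 1:
n(A) = 4.467 mol
n(Q) = 752.0 / 141.30 = 5.322 mol
n/ν for A = 4.467/1 = 4.467
n/ν for Q = 5.322/2 = 2.661
Smallest n/ν is Q → limiting reagent.
n(X) produced = (3/2) × 5.322 = 7.983 mol
Step 2:
n(X) available = 7.983 mol
n(L) = 1532 / 154.70 = 9.903 mol
n/ν for X = 7.983/1 = 7.983
n/ν for L = 9.903/1 = 9.903
Smallest n/ν is X → limiting reagent.
n(G) = (3/1) × 7.983 = 23.95 mol
mass = 23.95 × 104.80 = 2510 g

2510 g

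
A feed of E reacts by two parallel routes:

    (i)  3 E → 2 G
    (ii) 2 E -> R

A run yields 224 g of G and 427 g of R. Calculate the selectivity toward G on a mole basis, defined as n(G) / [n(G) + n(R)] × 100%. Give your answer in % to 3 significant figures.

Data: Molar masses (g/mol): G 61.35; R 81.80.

n(G) = 224 / 61.35 = 3.651 mol
n(R) = 427 / 81.80 = 5.220 mol
selectivity = 3.651/(3.651+5.220) × 100 = 41.16 %

41.2 %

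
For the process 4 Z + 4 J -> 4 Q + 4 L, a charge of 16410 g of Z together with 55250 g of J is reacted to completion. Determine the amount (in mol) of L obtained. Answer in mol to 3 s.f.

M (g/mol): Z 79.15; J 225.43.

n(Z) = 16410 / 79.15 = 207.3 mol
n(J) = 55250 / 225.43 = 245.1 mol
n/ν → Z: 51.83, J: 61.28; Z is limiting.
n(L) = (4/4) × 207.3 = 207.3 mol

207 mol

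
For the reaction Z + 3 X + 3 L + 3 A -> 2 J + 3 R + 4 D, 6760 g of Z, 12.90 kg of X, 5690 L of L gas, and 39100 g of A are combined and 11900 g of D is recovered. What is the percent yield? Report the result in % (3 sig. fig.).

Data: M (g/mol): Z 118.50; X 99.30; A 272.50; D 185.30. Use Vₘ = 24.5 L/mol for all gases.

n(Z) = 6760 / 118.50 = 57.05 mol
n(X) = 12.90×1000 / 99.30 = 129.9 mol
n(L) = 5690 / 24.5 = 232.2 mol
n(A) = 39100 / 272.50 = 143.5 mol
n/ν for Z = 57.05/1 = 57.05
n/ν for X = 129.9/3 = 43.30
n/ν for L = 232.2/3 = 77.40
n/ν for A = 143.5/3 = 47.83
Smallest n/ν is X → limiting reagent.
theoretical n(D) = (4/3) × 129.9 = 173.2 mol → 32090 g
% yield = 11900 / 32090 × 100 = 37.08 %

37.1 %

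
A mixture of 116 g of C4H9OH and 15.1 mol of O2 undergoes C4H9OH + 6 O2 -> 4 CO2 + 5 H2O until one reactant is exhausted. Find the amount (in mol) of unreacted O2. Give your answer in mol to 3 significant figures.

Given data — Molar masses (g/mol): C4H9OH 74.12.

5.71 mol

n(C4H9OH) = 116.0 / 74.12 = 1.565 mol
n(O2) = 15.10 mol
n/ν for C4H9OH = 1.565/1 = 1.565
n/ν for O2 = 15.10/6 = 2.517
Smallest n/ν is C4H9OH → limiting reagent.
O2 consumed = (6/1) × 1.565 = 9.390 mol
O2 remaining = 15.10 − 9.390 = 5.710 mol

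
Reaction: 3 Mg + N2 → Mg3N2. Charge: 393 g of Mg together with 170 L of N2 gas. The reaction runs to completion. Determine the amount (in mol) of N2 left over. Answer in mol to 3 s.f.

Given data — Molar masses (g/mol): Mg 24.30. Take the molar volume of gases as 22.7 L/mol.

n(Mg) = 393.0 / 24.30 = 16.17 mol
n(N2) = 170.0 / 22.7 = 7.489 mol
n/ν → Mg: 5.390, N2: 7.489; Mg is limiting.
N2 consumed = (1/3) × 16.17 = 5.390 mol
N2 remaining = 7.489 − 5.390 = 2.099 mol

2.10 mol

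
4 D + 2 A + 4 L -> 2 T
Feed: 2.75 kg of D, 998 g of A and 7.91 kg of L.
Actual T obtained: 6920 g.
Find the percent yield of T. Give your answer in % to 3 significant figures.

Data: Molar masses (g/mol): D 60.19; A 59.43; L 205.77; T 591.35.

n(D) = 2.750×1000 / 60.19 = 45.69 mol
n(A) = 998.0 / 59.43 = 16.79 mol
n(L) = 7.910×1000 / 205.77 = 38.44 mol
n/ν → D: 11.42, A: 8.395, L: 9.610; A is limiting.
theoretical n(T) = (2/2) × 16.79 = 16.79 mol → 9929 g
% yield = 6920 / 9929 × 100 = 69.69 %

69.7 %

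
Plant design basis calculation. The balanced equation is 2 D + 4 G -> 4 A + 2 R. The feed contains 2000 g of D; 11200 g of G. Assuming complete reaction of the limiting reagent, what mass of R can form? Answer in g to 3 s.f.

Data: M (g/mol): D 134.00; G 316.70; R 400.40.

n(D) = 2000 / 134.00 = 14.93 mol
n(G) = 11200 / 316.70 = 35.36 mol
n/ν → D: 7.465, G: 8.840; D is limiting.
n(R) = (2/2) × 14.93 = 14.93 mol
mass = 14.93 × 400.40 = 5978 g

5980 g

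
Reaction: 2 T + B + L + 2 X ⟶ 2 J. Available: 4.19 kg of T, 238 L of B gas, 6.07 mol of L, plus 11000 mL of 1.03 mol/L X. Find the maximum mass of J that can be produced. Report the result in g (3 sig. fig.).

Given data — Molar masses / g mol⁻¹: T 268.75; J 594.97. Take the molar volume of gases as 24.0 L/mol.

6740 g

n(T) = 4.190×1000 / 268.75 = 15.59 mol
n(B) = 238.0 / 24.0 = 9.917 mol
n(L) = 6.070 mol
n(X) = 1.03 × 11000/1000 = 11.33 mol
n/ν for T = 15.59/2 = 7.795
n/ν for B = 9.917/1 = 9.917
n/ν for L = 6.070/1 = 6.070
n/ν for X = 11.33/2 = 5.665
Smallest n/ν is X → limiting reagent.
n(J) = (2/2) × 11.33 = 11.33 mol
mass = 11.33 × 594.97 = 6741 g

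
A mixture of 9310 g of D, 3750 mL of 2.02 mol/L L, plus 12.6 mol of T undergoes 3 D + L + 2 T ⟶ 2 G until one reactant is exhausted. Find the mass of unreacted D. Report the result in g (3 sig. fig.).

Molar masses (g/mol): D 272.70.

n(D) = 9310 / 272.70 = 34.14 mol
n(L) = 2.02 × 3750/1000 = 7.575 mol
n(T) = 12.60 mol
n/ν → D: 11.38, L: 7.575, T: 6.300; T is limiting.
D consumed = (3/2) × 12.60 = 18.90 mol
D remaining = 34.14 − 18.90 = 15.24 mol
mass = 15.24 × 272.70 = 4156 g

4160 g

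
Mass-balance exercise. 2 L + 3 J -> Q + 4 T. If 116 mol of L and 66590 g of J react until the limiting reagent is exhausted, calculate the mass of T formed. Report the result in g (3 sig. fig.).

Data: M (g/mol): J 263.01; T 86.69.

n(L) = 116.0 mol
n(J) = 66590 / 263.01 = 253.2 mol
n/ν for L = 116.0/2 = 58.00
n/ν for J = 253.2/3 = 84.40
Smallest n/ν is L → limiting reagent.
n(T) = (4/2) × 116.0 = 232.0 mol
mass = 232.0 × 86.69 = 20110 g

20100 g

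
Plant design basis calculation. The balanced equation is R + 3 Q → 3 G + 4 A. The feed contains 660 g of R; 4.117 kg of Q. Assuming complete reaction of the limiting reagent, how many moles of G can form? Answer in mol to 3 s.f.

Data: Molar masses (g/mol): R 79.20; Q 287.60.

n(R) = 660.0 / 79.20 = 8.333 mol
n(Q) = 4.117×1000 / 287.60 = 14.32 mol
n/ν for R = 8.333/1 = 8.333
n/ν for Q = 14.32/3 = 4.773
Smallest n/ν is Q → limiting reagent.
n(G) = (3/3) × 14.32 = 14.32 mol

14.3 mol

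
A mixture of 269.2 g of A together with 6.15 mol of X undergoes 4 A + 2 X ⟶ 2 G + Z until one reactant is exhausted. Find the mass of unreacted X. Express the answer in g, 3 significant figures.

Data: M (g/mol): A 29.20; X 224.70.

n(A) = 269.2 / 29.20 = 9.219 mol
n(X) = 6.150 mol
n/ν for A = 9.219/4 = 2.305
n/ν for X = 6.150/2 = 3.075
Smallest n/ν is A → limiting reagent.
X consumed = (2/4) × 9.219 = 4.610 mol
X remaining = 6.150 − 4.610 = 1.540 mol
mass = 1.540 × 224.70 = 346.0 g

346 g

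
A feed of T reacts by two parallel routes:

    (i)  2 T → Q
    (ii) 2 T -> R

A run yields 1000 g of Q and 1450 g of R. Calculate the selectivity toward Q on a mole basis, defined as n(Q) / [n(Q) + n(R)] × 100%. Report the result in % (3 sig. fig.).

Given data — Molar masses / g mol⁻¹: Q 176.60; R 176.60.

n(Q) = 1000 / 176.60 = 5.663 mol
n(R) = 1450 / 176.60 = 8.211 mol
selectivity = 5.663/(5.663+8.211) × 100 = 40.82 %

40.8 %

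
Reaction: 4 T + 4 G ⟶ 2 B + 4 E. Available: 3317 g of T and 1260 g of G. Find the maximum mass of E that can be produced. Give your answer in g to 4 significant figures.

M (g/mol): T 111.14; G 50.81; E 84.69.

n(T) = 3317 / 111.14 = 29.85 mol
n(G) = 1260 / 50.81 = 24.80 mol
n/ν → T: 7.463, G: 6.200; G is limiting.
n(E) = (4/4) × 24.80 = 24.80 mol
mass = 24.80 × 84.69 = 2100 g

2100 g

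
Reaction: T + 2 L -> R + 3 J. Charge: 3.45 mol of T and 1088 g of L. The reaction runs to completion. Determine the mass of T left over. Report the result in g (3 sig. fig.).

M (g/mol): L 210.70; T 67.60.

58.7 g

n(T) = 3.450 mol
n(L) = 1088 / 210.70 = 5.164 mol
n/ν for T = 3.450/1 = 3.450
n/ν for L = 5.164/2 = 2.582
Smallest n/ν is L → limiting reagent.
T consumed = (1/2) × 5.164 = 2.582 mol
T remaining = 3.450 − 2.582 = 0.8680 mol
mass = 0.8680 × 67.60 = 58.68 g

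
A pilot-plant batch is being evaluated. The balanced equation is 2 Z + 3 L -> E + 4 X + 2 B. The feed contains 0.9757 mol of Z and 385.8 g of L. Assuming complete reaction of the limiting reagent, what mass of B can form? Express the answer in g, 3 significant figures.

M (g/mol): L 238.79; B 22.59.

22.0 g

n(Z) = 0.9757 mol
n(L) = 385.8 / 238.79 = 1.616 mol
n/ν for Z = 0.9757/2 = 0.4879
n/ν for L = 1.616/3 = 0.5387
Smallest n/ν is Z → limiting reagent.
n(B) = (2/2) × 0.9757 = 0.9757 mol
mass = 0.9757 × 22.59 = 22.04 g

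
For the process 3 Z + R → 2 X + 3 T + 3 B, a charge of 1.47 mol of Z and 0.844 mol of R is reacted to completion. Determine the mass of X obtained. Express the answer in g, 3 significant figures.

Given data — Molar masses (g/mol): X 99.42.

n(Z) = 1.470 mol
n(R) = 0.8440 mol
n/ν → Z: 0.4900, R: 0.8440; Z is limiting.
n(X) = (2/3) × 1.470 = 0.9800 mol
mass = 0.9800 × 99.42 = 97.43 g

97.4 g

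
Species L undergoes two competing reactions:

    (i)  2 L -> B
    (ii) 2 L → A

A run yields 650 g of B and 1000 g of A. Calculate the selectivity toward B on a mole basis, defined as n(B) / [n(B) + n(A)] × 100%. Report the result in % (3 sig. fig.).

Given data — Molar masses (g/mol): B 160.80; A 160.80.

39.4 %

n(B) = 650 / 160.80 = 4.042 mol
n(A) = 1000 / 160.80 = 6.219 mol
selectivity = 4.042/(4.042+6.219) × 100 = 39.39 %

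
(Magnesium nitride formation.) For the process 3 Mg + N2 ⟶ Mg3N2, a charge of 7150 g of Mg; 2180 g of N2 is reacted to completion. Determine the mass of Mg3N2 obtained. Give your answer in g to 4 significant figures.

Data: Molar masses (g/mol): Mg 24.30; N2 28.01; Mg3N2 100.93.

7855 g

n(Mg) = 7150 / 24.30 = 294.2 mol
n(N2) = 2180 / 28.01 = 77.83 mol
n/ν for Mg = 294.2/3 = 98.07
n/ν for N2 = 77.83/1 = 77.83
Smallest n/ν is N2 → limiting reagent.
n(Mg3N2) = (1/1) × 77.83 = 77.83 mol
mass = 77.83 × 100.93 = 7855 g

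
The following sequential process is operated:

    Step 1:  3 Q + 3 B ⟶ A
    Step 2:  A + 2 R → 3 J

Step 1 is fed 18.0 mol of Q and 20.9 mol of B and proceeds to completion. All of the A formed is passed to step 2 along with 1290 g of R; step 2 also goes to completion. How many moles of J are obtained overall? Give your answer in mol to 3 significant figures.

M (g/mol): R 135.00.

14.3 mol

Step 1:
n(Q) = 18.00 mol
n(B) = 20.90 mol
n/ν for Q = 18.00/3 = 6.000
n/ν for B = 20.90/3 = 6.967
Smallest n/ν is Q → limiting reagent.
n(A) produced = (1/3) × 18.00 = 6.000 mol
Step 2:
n(A) available = 6.000 mol
n(R) = 1290 / 135.00 = 9.556 mol
n/ν for A = 6.000/1 = 6.000
n/ν for R = 9.556/2 = 4.778
Smallest n/ν is R → limiting reagent.
n(J) = (3/2) × 9.556 = 14.33 mol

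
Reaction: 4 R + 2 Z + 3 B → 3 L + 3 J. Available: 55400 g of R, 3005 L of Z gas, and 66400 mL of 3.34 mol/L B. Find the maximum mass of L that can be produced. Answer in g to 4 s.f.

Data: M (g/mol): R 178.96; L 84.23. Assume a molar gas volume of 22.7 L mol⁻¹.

16730 g

n(R) = 55400 / 178.96 = 309.6 mol
n(Z) = 3005 / 22.7 = 132.4 mol
n(B) = 3.34 × 66400/1000 = 221.8 mol
n/ν for R = 309.6/4 = 77.40
n/ν for Z = 132.4/2 = 66.20
n/ν for B = 221.8/3 = 73.93
Smallest n/ν is Z → limiting reagent.
n(L) = (3/2) × 132.4 = 198.6 mol
mass = 198.6 × 84.23 = 16730 g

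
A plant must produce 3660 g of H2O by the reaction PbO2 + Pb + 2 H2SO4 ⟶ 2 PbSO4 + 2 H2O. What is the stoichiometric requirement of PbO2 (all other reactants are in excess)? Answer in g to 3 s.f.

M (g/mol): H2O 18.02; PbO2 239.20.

24300 g

n(H2O) = 3660 / 18.02 = 203.1 mol
n(PbO2) = (1/2) × 203.1 = 101.6 mol
mass = 101.6 × 239.20 = 24300 g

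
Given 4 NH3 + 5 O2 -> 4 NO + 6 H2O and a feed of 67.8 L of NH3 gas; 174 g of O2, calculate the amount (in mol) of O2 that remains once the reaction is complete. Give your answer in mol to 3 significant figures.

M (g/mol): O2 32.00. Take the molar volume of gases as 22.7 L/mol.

1.70 mol

n(NH3) = 67.80 / 22.7 = 2.987 mol
n(O2) = 174.0 / 32.00 = 5.438 mol
n/ν for NH3 = 2.987/4 = 0.7468
n/ν for O2 = 5.438/5 = 1.088
Smallest n/ν is NH3 → limiting reagent.
O2 consumed = (5/4) × 2.987 = 3.734 mol
O2 remaining = 5.438 − 3.734 = 1.704 mol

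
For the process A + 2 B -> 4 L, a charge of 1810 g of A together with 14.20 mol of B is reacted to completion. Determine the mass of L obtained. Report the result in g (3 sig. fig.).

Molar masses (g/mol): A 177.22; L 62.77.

1780 g

n(A) = 1810 / 177.22 = 10.21 mol
n(B) = 14.20 mol
n/ν → A: 10.21, B: 7.100; B is limiting.
n(L) = (4/2) × 14.20 = 28.40 mol
mass = 28.40 × 62.77 = 1783 g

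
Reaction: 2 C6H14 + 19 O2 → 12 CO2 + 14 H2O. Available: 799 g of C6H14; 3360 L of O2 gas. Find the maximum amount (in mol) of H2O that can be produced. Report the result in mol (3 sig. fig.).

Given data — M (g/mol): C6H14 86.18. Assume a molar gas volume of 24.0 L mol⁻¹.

n(C6H14) = 799.0 / 86.18 = 9.271 mol
n(O2) = 3360 / 24.0 = 140.0 mol
n/ν for C6H14 = 9.271/2 = 4.636
n/ν for O2 = 140.0/19 = 7.368
Smallest n/ν is C6H14 → limiting reagent.
n(H2O) = (14/2) × 9.271 = 64.90 mol

64.9 mol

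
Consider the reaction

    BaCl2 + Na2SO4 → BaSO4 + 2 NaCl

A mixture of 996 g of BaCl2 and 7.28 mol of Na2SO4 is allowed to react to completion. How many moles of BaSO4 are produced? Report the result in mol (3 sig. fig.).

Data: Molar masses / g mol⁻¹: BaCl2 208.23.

n(BaCl2) = 996.0 / 208.23 = 4.783 mol
n(Na2SO4) = 7.280 mol
n/ν for BaCl2 = 4.783/1 = 4.783
n/ν for Na2SO4 = 7.280/1 = 7.280
Smallest n/ν is BaCl2 → limiting reagent.
n(BaSO4) = (1/1) × 4.783 = 4.783 mol

4.78 mol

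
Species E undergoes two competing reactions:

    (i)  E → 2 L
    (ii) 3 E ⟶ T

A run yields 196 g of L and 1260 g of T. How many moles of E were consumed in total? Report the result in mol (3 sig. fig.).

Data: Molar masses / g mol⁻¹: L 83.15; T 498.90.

n(L) = 196 / 83.15 = 2.357 mol
n(T) = 1260 / 498.90 = 2.526 mol
n(E) via (i) = (1/2)×2.357 = 1.179 mol
n(E) via (ii) = (3/1)×2.526 = 7.578 mol
total n(E) = 1.179 + 7.578 = 8.757 mol

8.76 mol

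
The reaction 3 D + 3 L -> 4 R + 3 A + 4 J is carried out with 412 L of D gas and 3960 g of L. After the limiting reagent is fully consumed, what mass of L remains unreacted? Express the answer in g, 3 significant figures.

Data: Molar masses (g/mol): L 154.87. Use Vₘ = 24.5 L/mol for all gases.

n(D) = 412.0 / 24.5 = 16.82 mol
n(L) = 3960 / 154.87 = 25.57 mol
n/ν for D = 16.82/3 = 5.607
n/ν for L = 25.57/3 = 8.523
Smallest n/ν is D → limiting reagent.
L consumed = (3/3) × 16.82 = 16.82 mol
L remaining = 25.57 − 16.82 = 8.750 mol
mass = 8.750 × 154.87 = 1355 g

1360 g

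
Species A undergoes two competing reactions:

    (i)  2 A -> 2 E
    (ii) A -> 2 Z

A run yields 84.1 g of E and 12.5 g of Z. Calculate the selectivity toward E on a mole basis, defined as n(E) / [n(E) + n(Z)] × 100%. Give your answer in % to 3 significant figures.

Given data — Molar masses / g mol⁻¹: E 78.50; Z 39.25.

n(E) = 84.1 / 78.50 = 1.071 mol
n(Z) = 12.5 / 39.25 = 0.3185 mol
selectivity = 1.071/(1.071+0.3185) × 100 = 77.08 %

77.1 %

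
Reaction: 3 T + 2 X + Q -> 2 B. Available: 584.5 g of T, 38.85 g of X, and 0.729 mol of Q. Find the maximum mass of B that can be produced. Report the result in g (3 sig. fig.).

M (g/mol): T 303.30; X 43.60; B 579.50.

516 g

n(T) = 584.5 / 303.30 = 1.927 mol
n(X) = 38.85 / 43.60 = 0.8911 mol
n(Q) = 0.7290 mol
n/ν → T: 0.6423, X: 0.4456, Q: 0.7290; X is limiting.
n(B) = (2/2) × 0.8911 = 0.8911 mol
mass = 0.8911 × 579.50 = 516.4 g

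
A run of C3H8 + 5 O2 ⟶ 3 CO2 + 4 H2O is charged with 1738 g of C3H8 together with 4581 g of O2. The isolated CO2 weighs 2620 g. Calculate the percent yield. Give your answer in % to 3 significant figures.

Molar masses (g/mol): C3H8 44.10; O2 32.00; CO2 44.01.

n(C3H8) = 1738 / 44.10 = 39.41 mol
n(O2) = 4581 / 32.00 = 143.2 mol
n/ν for C3H8 = 39.41/1 = 39.41
n/ν for O2 = 143.2/5 = 28.64
Smallest n/ν is O2 → limiting reagent.
theoretical n(CO2) = (3/5) × 143.2 = 85.92 mol → 3781 g
% yield = 2620 / 3781 × 100 = 69.29 %

69.3 %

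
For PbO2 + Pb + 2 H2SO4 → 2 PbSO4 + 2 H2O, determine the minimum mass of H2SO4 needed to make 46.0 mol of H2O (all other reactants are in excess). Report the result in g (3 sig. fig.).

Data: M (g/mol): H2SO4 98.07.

4510 g

n(H2O) = 46.00 mol
n(H2SO4) = (2/2) × 46.00 = 46.00 mol
mass = 46.00 × 98.07 = 4511 g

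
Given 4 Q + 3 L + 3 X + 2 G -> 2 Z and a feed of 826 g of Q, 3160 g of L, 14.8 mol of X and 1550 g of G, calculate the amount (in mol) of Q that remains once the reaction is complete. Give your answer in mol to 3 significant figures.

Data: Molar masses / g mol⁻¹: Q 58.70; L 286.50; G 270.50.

2.61 mol

n(Q) = 826.0 / 58.70 = 14.07 mol
n(L) = 3160 / 286.50 = 11.03 mol
n(X) = 14.80 mol
n(G) = 1550 / 270.50 = 5.730 mol
n/ν for Q = 14.07/4 = 3.518
n/ν for L = 11.03/3 = 3.677
n/ν for X = 14.80/3 = 4.933
n/ν for G = 5.730/2 = 2.865
Smallest n/ν is G → limiting reagent.
Q consumed = (4/2) × 5.730 = 11.46 mol
Q remaining = 14.07 − 11.46 = 2.610 mol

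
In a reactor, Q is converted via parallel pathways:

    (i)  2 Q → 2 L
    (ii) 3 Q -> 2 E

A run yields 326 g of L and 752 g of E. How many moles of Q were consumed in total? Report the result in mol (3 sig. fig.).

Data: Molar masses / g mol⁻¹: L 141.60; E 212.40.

n(L) = 326 / 141.60 = 2.302 mol
n(E) = 752 / 212.40 = 3.540 mol
n(Q) via (i) = (2/2)×2.302 = 2.302 mol
n(Q) via (ii) = (3/2)×3.540 = 5.310 mol
total n(Q) = 2.302 + 5.310 = 7.612 mol

7.61 mol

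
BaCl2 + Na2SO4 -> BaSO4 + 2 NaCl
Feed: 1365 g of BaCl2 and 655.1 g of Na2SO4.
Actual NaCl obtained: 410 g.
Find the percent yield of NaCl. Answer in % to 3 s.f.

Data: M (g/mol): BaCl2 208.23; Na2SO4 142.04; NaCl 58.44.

76.1 %

n(BaCl2) = 1365 / 208.23 = 6.555 mol
n(Na2SO4) = 655.1 / 142.04 = 4.612 mol
n/ν for BaCl2 = 6.555/1 = 6.555
n/ν for Na2SO4 = 4.612/1 = 4.612
Smallest n/ν is Na2SO4 → limiting reagent.
theoretical n(NaCl) = (2/1) × 4.612 = 9.224 mol → 539.1 g
% yield = 410 / 539.1 × 100 = 76.05 %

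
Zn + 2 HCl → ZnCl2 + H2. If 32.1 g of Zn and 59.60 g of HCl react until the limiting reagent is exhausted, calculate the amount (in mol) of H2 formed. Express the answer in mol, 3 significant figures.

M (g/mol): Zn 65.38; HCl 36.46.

n(Zn) = 32.10 / 65.38 = 0.4910 mol
n(HCl) = 59.60 / 36.46 = 1.635 mol
n/ν for Zn = 0.4910/1 = 0.4910
n/ν for HCl = 1.635/2 = 0.8175
Smallest n/ν is Zn → limiting reagent.
n(H2) = (1/1) × 0.4910 = 0.4910 mol

0.491 mol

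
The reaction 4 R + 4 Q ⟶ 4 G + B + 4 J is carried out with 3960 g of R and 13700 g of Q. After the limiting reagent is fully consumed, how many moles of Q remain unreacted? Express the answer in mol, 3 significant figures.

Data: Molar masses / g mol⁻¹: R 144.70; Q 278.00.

21.9 mol

n(R) = 3960 / 144.70 = 27.37 mol
n(Q) = 13700 / 278.00 = 49.28 mol
n/ν for R = 27.37/4 = 6.843
n/ν for Q = 49.28/4 = 12.32
Smallest n/ν is R → limiting reagent.
Q consumed = (4/4) × 27.37 = 27.37 mol
Q remaining = 49.28 − 27.37 = 21.91 mol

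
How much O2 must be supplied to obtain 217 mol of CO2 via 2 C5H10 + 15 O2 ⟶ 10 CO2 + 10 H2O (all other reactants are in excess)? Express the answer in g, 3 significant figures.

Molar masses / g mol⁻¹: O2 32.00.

n(CO2) = 217.0 mol
n(O2) = (15/10) × 217.0 = 325.5 mol
mass = 325.5 × 32.00 = 10420 g

10400 g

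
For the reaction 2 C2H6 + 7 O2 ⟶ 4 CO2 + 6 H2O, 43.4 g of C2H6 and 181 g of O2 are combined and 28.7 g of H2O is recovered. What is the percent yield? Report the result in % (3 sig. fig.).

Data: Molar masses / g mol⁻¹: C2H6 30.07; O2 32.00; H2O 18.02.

n(C2H6) = 43.40 / 30.07 = 1.443 mol
n(O2) = 181.0 / 32.00 = 5.656 mol
n/ν → C2H6: 0.7215, O2: 0.8080; C2H6 is limiting.
theoretical n(H2O) = (6/2) × 1.443 = 4.329 mol → 78.01 g
% yield = 28.7 / 78.01 × 100 = 36.79 %

36.8 %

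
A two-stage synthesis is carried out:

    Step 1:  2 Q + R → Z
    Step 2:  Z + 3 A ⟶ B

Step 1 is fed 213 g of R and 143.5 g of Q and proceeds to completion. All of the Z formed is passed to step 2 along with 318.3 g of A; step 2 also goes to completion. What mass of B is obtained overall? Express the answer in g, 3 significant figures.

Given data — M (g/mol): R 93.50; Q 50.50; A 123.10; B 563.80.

486 g

Step 1:
n(R) = 213.0 / 93.50 = 2.278 mol
n(Q) = 143.5 / 50.50 = 2.842 mol
n/ν → R: 2.278, Q: 1.421; Q is limiting.
n(Z) produced = (1/2) × 2.842 = 1.421 mol
Step 2:
n(Z) available = 1.421 mol
n(A) = 318.3 / 123.10 = 2.586 mol
n/ν → Z: 1.421, A: 0.8620; A is limiting.
n(B) = (1/3) × 2.586 = 0.8620 mol
mass = 0.8620 × 563.80 = 486.0 g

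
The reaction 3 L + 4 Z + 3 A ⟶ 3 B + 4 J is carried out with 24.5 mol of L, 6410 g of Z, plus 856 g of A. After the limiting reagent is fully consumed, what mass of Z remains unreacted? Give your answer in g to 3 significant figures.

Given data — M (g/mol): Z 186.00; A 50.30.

n(L) = 24.50 mol
n(Z) = 6410 / 186.00 = 34.46 mol
n(A) = 856.0 / 50.30 = 17.02 mol
n/ν for L = 24.50/3 = 8.167
n/ν for Z = 34.46/4 = 8.615
n/ν for A = 17.02/3 = 5.673
Smallest n/ν is A → limiting reagent.
Z consumed = (4/3) × 17.02 = 22.69 mol
Z remaining = 34.46 − 22.69 = 11.77 mol
mass = 11.77 × 186.00 = 2189 g

2190 g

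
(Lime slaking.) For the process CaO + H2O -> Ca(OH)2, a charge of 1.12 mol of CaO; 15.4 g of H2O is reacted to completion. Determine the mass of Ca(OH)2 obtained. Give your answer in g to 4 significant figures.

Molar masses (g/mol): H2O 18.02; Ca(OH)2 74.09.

63.32 g

n(CaO) = 1.120 mol
n(H2O) = 15.40 / 18.02 = 0.8546 mol
n/ν for CaO = 1.120/1 = 1.120
n/ν for H2O = 0.8546/1 = 0.8546
Smallest n/ν is H2O → limiting reagent.
n(Ca(OH)2) = (1/1) × 0.8546 = 0.8546 mol
mass = 0.8546 × 74.09 = 63.32 g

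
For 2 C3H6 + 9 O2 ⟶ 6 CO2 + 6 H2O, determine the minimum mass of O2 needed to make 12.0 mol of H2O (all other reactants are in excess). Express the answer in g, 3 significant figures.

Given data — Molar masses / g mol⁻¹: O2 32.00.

576 g

n(H2O) = 12.00 mol
n(O2) = (9/6) × 12.00 = 18.00 mol
mass = 18.00 × 32.00 = 576.0 g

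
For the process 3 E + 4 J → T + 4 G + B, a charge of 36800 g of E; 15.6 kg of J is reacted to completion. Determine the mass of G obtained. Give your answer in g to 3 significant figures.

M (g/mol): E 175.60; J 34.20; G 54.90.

15300 g

n(E) = 36800 / 175.60 = 209.6 mol
n(J) = 15.60×1000 / 34.20 = 456.1 mol
n/ν for E = 209.6/3 = 69.87
n/ν for J = 456.1/4 = 114.0
Smallest n/ν is E → limiting reagent.
n(G) = (4/3) × 209.6 = 279.5 mol
mass = 279.5 × 54.90 = 15340 g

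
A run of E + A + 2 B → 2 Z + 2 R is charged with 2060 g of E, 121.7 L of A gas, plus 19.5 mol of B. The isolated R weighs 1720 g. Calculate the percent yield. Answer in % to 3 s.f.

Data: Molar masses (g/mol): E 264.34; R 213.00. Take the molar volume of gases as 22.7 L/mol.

75.3 %

n(E) = 2060 / 264.34 = 7.793 mol
n(A) = 121.7 / 22.7 = 5.361 mol
n(B) = 19.50 mol
n/ν → E: 7.793, A: 5.361, B: 9.750; A is limiting.
theoretical n(R) = (2/1) × 5.361 = 10.72 mol → 2283 g
% yield = 1720 / 2283 × 100 = 75.34 %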